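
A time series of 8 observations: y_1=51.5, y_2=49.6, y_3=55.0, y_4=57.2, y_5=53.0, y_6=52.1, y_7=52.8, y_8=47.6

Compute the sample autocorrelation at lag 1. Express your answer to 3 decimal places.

0.139

Mean ȳ = (51.5 + 49.6 + 55.0 + 57.2 + 53.0 + 52.1 + 52.8 + 47.6)/8 = 52.3500
Deviations from mean: -0.8500, -2.7500, 2.6500, 4.8500, 0.6500, -0.2500, 0.4500, -4.7500
Numerator Σ_{t=1}^{7}(y_t−ȳ)(y_{t+1}−ȳ) = 8.6425
Denominator Σ(y_t−ȳ)² = 62.0800
r_1 = 8.6425 / 62.0800 = 0.139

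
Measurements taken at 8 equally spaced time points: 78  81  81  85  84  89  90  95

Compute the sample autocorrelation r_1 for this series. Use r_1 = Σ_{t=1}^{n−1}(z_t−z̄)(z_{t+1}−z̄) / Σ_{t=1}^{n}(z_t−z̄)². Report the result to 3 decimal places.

Mean z̄ = (78 + 81 + 81 + 85 + 84 + 89 + 90 + 95)/8 = 85.3750
Deviations from mean: -7.3750, -4.3750, -4.3750, -0.3750, -1.3750, 3.6250, 4.6250, 9.6250
Σ(z_t−z̄)(z_{t+1}−z̄) = (32.2656) + (19.1406) + (1.6406) + (0.5156) + (-4.9844) + (16.7656) + (44.5156) = 109.8594
Denominator Σ(z_t−z̄)² = 221.8750
r_1 = 109.8594 / 221.8750 = 0.495

0.495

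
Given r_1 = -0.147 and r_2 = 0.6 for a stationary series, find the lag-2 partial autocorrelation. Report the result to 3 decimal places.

0.591

φ_{22} = (r_2 − r_1²) / (1 − r_1²)
r_1² = (-0.147)² = 0.021609
Numerator = 0.6 − 0.0216 = 0.5784; denominator = 1 − 0.0216 = 0.9784
φ_{22} = 0.5784 / 0.9784 = 0.591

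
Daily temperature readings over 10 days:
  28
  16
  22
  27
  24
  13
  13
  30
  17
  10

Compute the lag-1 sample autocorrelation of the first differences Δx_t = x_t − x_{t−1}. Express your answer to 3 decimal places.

-0.194

First differences Δx: -12, 6, 5, -3, -11, 0, 17, -13, -7
Mean of differences = -2.0000
Numerator Σ(Δx_t−Δx̄)(Δx_{t+1}−Δx̄) = -156.0000
Denominator Σ(Δx_t−Δx̄)² = 806.0000
r_1(Δx) = -156.0000 / 806.0000 = -0.194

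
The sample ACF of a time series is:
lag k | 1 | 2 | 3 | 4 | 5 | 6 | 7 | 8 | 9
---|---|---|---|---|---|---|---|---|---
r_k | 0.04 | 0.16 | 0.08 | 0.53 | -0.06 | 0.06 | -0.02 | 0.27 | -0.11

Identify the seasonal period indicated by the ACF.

4

The largest autocorrelation is r_4 = 0.53, with a weaker echo at lag 8 (0.27); the remaining lags stay at or below 0.16.
The dominant spike at lag 4 indicates a seasonal period of 4.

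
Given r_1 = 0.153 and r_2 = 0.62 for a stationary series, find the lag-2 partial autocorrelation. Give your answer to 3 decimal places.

φ_{22} = (r_2 − r_1²) / (1 − r_1²)
r_1² = (0.153)² = 0.023409
Numerator = 0.62 − 0.0234 = 0.5966; denominator = 1 − 0.0234 = 0.9766
φ_{22} = 0.5966 / 0.9766 = 0.611

0.611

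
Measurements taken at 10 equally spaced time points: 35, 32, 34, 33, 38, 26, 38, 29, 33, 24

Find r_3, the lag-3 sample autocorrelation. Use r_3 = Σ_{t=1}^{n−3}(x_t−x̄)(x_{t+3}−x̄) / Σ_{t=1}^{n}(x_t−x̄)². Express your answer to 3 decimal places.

-0.391

Mean x̄ = (35 + 32 + 34 + 33 + 38 + 26 + 38 + 29 + 33 + 24)/10 = 32.2000
Σ(x_t−x̄)(x_{t+3}−x̄) = (2.2400) + (-1.1600) + (-11.1600) + (4.6400) + (-18.5600) + (-4.9600) + (-47.5600) = -76.5200
Denominator Σ(x_t−x̄)² = 195.6000
r_3 = -76.5200 / 195.6000 = -0.391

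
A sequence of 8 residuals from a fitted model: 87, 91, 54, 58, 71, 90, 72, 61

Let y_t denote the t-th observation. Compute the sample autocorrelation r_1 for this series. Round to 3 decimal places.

Mean ȳ = (87 + 91 + 54 + 58 + 71 + 90 + 72 + 61)/8 = 73.0000
Deviations from mean: 14.0000, 18.0000, -19.0000, -15.0000, -2.0000, 17.0000, -1.0000, -12.0000
Σ(y_t−ȳ)(y_{t+1}−ȳ) = (252.0000) + (-342.0000) + (285.0000) + (30.0000) + (-34.0000) + (-17.0000) + (12.0000) = 186.0000
Denominator Σ(y_t−ȳ)² = 1544.0000
r_1 = 186.0000 / 1544.0000 = 0.120

0.120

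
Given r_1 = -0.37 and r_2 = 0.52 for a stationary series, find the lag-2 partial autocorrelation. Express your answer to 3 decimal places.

φ_{22} = (r_2 − r_1²) / (1 − r_1²)
r_1² = (-0.37)² = 0.1369
Numerator = 0.52 − 0.1369 = 0.3831; denominator = 1 − 0.1369 = 0.8631
φ_{22} = 0.3831 / 0.8631 = 0.444

0.444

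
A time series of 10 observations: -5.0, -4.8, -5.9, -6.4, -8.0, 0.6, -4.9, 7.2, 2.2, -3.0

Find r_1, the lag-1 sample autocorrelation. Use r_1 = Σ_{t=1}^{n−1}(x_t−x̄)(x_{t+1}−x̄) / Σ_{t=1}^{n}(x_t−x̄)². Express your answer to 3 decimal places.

0.219

Mean x̄ = (-5.0 − 4.8 − 5.9 − 6.4 − 8.0 + 0.6 − 4.9 + 7.2 + 2.2 − 3.0)/10 = -2.8000
Numerator Σ_{t=1}^{9}(x_t−x̄)(x_{t+1}−x̄) = 43.6600
Denominator Σ(x_t−x̄)² = 199.4600
r_1 = 43.6600 / 199.4600 = 0.219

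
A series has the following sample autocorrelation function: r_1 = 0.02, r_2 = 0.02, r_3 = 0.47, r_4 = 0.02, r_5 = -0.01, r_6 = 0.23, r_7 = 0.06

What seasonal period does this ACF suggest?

3

The largest autocorrelation is r_3 = 0.47, with a weaker echo at lag 6 (0.23); the remaining lags stay at or below 0.06.
The dominant spike at lag 3 indicates a seasonal period of 3.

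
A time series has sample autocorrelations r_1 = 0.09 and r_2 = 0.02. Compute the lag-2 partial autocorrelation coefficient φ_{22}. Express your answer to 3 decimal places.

0.012

φ_{22} = (r_2 − r_1²) / (1 − r_1²)
r_1² = (0.09)² = 0.0081
Numerator = 0.02 − 0.0081 = 0.0119; denominator = 1 − 0.0081 = 0.9919
φ_{22} = 0.0119 / 0.9919 = 0.012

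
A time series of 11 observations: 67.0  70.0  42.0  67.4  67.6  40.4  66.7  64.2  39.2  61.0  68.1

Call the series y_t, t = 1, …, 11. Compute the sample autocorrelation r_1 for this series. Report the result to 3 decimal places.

-0.361

Mean ȳ = (67.0 + 70.0 + 42.0 + 67.4 + 67.6 + 40.4 + 66.7 + 64.2 + 39.2 + 61.0 + 68.1)/11 = 59.4182
Numerator Σ_{t=1}^{10}(y_t−ȳ)(y_{t+1}−ȳ) = -552.0076
Denominator Σ(y_t−ȳ)² = 1527.7364
r_1 = -552.0076 / 1527.7364 = -0.361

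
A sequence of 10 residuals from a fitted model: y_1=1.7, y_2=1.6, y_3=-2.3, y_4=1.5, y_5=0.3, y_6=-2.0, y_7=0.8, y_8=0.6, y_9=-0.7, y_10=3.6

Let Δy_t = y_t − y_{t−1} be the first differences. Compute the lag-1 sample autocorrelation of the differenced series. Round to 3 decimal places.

First differences Δy: -0.1, -3.9, 3.8, -1.2, -2.3, 2.8, -0.2, -1.3, 4.3
Mean of differences = 0.2111
Numerator Σ(Δy_t−Δȳ)(Δy_{t+1}−Δȳ) = -28.1190
Denominator Σ(Δy_t−Δȳ)² = 64.0489
r_1(Δy) = -28.1190 / 64.0489 = -0.439

-0.439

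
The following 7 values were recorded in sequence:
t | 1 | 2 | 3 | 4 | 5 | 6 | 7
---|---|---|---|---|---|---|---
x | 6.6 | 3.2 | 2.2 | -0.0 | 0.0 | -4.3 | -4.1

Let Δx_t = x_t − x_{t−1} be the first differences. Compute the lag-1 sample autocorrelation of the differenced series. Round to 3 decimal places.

First differences Δx: -3.4, -1.0, -2.2, 0.0, -4.3, 0.2
Mean of differences = -1.7833
Numerator Σ(Δx_t−Δx̄)(Δx_{t+1}−Δx̄) = -11.8153
Denominator Σ(Δx_t−Δx̄)² = 16.8483
r_1(Δx) = -11.8153 / 16.8483 = -0.701

-0.701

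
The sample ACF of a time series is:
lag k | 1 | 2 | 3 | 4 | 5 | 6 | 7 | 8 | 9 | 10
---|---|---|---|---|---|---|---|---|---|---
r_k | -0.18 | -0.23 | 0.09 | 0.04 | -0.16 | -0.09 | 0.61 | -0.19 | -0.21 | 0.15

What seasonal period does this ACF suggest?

7

The largest autocorrelation is r_7 = 0.61; the remaining lags stay at or below 0.15.
The dominant spike at lag 7 indicates a seasonal period of 7.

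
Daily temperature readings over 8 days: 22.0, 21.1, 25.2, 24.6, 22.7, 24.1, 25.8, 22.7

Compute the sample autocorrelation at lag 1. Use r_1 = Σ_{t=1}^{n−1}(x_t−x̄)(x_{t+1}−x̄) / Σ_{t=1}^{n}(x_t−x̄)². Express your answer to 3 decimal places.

Mean x̄ = (22.0 + 21.1 + 25.2 + 24.6 + 22.7 + 24.1 + 25.8 + 22.7)/8 = 23.5250
Numerator Σ_{t=1}^{7}(x_t−x̄)(x_{t+1}−x̄) = -0.4931
Denominator Σ(x_t−x̄)² = 19.0350
r_1 = -0.4931 / 19.0350 = -0.026

-0.026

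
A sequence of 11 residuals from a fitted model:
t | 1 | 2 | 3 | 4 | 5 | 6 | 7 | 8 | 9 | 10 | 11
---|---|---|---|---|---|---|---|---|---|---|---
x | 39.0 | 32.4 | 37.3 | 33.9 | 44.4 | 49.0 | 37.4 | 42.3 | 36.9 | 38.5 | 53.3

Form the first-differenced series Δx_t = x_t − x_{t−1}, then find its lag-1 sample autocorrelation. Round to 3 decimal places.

First differences Δx: -6.6, 4.9, -3.4, 10.5, 4.6, -11.6, 4.9, -5.4, 1.6, 14.8
Mean of differences = 1.4300
Numerator Σ(Δx_t−Δx̄)(Δx_{t+1}−Δx̄) = -168.7879
Denominator Σ(Δx_t−Δx̄)² = 599.4210
r_1(Δx) = -168.7879 / 599.4210 = -0.282

-0.282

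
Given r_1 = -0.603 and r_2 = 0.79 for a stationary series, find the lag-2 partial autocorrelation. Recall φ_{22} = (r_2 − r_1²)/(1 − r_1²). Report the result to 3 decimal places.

0.670

φ_{22} = (r_2 − r_1²) / (1 − r_1²)
r_1² = (-0.603)² = 0.363609
Numerator = 0.79 − 0.3636 = 0.4264; denominator = 1 − 0.3636 = 0.6364
φ_{22} = 0.4264 / 0.6364 = 0.670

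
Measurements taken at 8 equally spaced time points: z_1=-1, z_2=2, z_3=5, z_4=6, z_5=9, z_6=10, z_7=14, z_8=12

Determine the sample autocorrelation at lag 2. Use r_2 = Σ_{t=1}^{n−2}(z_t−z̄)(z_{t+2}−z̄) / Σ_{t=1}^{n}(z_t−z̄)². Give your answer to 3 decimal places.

Mean z̄ = (-1 + 2 + 5 + 6 + 9 + 10 + 14 + 12)/8 = 7.1250
Σ(z_t−z̄)(z_{t+2}−z̄) = (17.2656) + (5.7656) + (-3.9844) + (-3.2344) + (12.8906) + (14.0156) = 42.7188
Denominator Σ(z_t−z̄)² = 180.8750
r_2 = 42.7188 / 180.8750 = 0.236

0.236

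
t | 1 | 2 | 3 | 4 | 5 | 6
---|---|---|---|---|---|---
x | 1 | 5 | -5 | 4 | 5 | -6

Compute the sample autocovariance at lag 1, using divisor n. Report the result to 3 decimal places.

Mean x̄ = (1 + 5 − 5 + 4 + 5 − 6)/6 = 0.6667
Σ_{t=1}^{5}(x_t−x̄)(x_{t+1}−x̄) = -56.4444
γ_1 = -56.4444 / 6 = -9.407

-9.407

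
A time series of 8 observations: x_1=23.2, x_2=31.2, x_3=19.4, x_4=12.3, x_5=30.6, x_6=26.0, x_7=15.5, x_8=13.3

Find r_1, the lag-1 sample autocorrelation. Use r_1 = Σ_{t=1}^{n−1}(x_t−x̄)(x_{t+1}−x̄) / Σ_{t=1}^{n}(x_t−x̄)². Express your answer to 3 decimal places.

Mean x̄ = (23.2 + 31.2 + 19.4 + 12.3 + 30.6 + 26.0 + 15.5 + 13.3)/8 = 21.4375
Σ(x_t−x̄)(x_{t+1}−x̄) = (17.2064) + (-19.8911) + (18.6177) + (-83.7223) + (41.8039) + (-27.0898) + (48.3164) = -4.7589
Denominator Σ(x_t−x̄)² = 392.2988
r_1 = -4.7589 / 392.2988 = -0.012

-0.012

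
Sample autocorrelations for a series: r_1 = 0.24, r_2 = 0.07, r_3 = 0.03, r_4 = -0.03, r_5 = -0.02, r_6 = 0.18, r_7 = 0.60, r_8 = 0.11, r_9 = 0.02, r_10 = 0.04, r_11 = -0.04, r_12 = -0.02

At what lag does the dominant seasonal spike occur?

7

The largest autocorrelation is r_7 = 0.60; the remaining lags stay at or below 0.24. The elevated value at lag 1 (0.24), dropping to 0.07 at lag 2, reflects decaying short-term dependence rather than seasonality.
The dominant spike at lag 7 indicates a seasonal period of 7.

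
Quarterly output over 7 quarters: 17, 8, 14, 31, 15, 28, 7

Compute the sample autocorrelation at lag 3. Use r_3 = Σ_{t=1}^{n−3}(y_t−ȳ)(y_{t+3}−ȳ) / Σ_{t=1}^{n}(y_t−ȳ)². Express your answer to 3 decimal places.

-0.307

Mean ȳ = (17 + 8 + 14 + 31 + 15 + 28 + 7)/7 = 17.1429
Deviations from mean: -0.1429, -9.1429, -3.1429, 13.8571, -2.1429, 10.8571, -10.1429
Σ(y_t−ȳ)(y_{t+3}−ȳ) = (-1.9796) + (19.5918) + (-34.1224) + (-140.5510) = -157.0612
Denominator Σ(y_t−ȳ)² = 510.8571
r_3 = -157.0612 / 510.8571 = -0.307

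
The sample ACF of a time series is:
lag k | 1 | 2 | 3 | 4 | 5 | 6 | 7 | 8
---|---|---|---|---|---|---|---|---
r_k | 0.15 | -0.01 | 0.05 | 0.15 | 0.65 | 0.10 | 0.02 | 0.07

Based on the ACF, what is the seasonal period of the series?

The largest autocorrelation is r_5 = 0.65; the remaining lags stay at or below 0.15.
The dominant spike at lag 5 indicates a seasonal period of 5.

5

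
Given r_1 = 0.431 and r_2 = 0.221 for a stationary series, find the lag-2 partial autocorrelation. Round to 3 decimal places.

φ_{22} = (r_2 − r_1²) / (1 − r_1²)
r_1² = (0.431)² = 0.185761
Numerator = 0.221 − 0.1858 = 0.0352; denominator = 1 − 0.1858 = 0.8142
φ_{22} = 0.0352 / 0.8142 = 0.043

0.043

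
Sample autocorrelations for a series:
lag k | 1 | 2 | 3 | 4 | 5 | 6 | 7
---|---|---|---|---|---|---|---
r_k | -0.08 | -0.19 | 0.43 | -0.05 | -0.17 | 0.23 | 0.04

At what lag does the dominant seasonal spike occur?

The largest autocorrelation is r_3 = 0.43, with a weaker echo at lag 6 (0.23); the remaining lags stay at or below 0.04.
The dominant spike at lag 3 indicates a seasonal period of 3.

3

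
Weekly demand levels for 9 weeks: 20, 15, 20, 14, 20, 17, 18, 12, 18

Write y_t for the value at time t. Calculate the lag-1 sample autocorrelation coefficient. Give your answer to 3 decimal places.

-0.593

Mean ȳ = (20 + 15 + 20 + 14 + 20 + 17 + 18 + 12 + 18)/9 = 17.1111
Numerator Σ_{t=1}^{8}(y_t−ȳ)(y_{t+1}−ȳ) = -39.6790
Denominator Σ(y_t−ȳ)² = 66.8889
r_1 = -39.6790 / 66.8889 = -0.593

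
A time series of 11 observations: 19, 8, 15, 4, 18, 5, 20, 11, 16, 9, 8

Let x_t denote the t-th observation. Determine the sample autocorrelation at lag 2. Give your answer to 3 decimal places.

0.610

Mean x̄ = (19 + 8 + 15 + 4 + 18 + 5 + 20 + 11 + 16 + 9 + 8)/11 = 12.0909
Numerator Σ_{t=1}^{9}(x_t−x̄)(x_{t+2}−x̄) = 200.5289
Denominator Σ(x_t−x̄)² = 328.9091
r_2 = 200.5289 / 328.9091 = 0.610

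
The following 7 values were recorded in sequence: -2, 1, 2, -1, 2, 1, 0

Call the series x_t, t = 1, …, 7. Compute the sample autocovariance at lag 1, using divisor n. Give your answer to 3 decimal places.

-0.618

Mean x̄ = (-2 + 1 + 2 − 1 + 2 + 1 + 0)/7 = 0.4286
Deviations: -2.4286, 0.5714, 1.5714, -1.4286, 1.5714, 0.5714, -0.4286
Σ_{t=1}^{6}(x_t−x̄)(x_{t+1}−x̄) = -4.3265
γ_1 = -4.3265 / 7 = -0.618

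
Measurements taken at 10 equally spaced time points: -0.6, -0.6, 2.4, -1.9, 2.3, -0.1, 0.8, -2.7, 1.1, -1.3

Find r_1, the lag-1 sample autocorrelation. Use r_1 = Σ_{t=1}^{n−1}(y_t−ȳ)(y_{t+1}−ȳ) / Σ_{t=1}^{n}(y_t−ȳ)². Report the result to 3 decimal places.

-0.642

Mean ȳ = (-0.6 − 0.6 + 2.4 − 1.9 + 2.3 − 0.1 + 0.8 − 2.7 + 1.1 − 1.3)/10 = -0.0600
Numerator Σ_{t=1}^{9}(y_t−ȳ)(y_{t+1}−ȳ) = -16.8056
Denominator Σ(y_t−ȳ)² = 26.1840
r_1 = -16.8056 / 26.1840 = -0.642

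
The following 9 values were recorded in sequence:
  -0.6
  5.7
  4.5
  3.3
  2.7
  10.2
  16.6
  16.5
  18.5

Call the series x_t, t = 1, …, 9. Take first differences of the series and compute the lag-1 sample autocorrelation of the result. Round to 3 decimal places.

0.059

First differences Δx: 6.3, -1.2, -1.2, -0.6, 7.5, 6.4, -0.1, 2.0
Mean of differences = 2.3875
Numerator Σ(Δx_t−Δx̄)(Δx_{t+1}−Δx̄) = 5.7748
Denominator Σ(Δx_t−Δx̄)² = 98.5488
r_1(Δx) = 5.7748 / 98.5488 = 0.059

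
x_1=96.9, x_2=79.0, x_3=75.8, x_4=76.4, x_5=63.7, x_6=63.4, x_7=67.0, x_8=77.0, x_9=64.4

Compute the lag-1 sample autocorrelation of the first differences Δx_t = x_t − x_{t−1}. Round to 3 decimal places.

First differences Δx: -17.9, -3.2, 0.6, -12.7, -0.3, 3.6, 10.0, -12.6
Mean of differences = -4.0625
Numerator Σ(Δx_t−Δx̄)(Δx_{t+1}−Δx̄) = -64.1589
Denominator Σ(Δx_t−Δx̄)² = 632.0788
r_1(Δx) = -64.1589 / 632.0788 = -0.102

-0.102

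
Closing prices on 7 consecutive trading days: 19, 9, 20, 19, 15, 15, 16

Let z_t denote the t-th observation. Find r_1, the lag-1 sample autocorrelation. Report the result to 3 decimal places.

Mean z̄ = (19 + 9 + 20 + 19 + 15 + 15 + 16)/7 = 16.1429
Deviations from mean: 2.8571, -7.1429, 3.8571, 2.8571, -1.1429, -1.1429, -0.1429
Σ(z_t−z̄)(z_{t+1}−z̄) = (-20.4082) + (-27.5510) + (11.0204) + (-3.2653) + (1.3061) + (0.1633) = -38.7347
Denominator Σ(z_t−z̄)² = 84.8571
r_1 = -38.7347 / 84.8571 = -0.456

-0.456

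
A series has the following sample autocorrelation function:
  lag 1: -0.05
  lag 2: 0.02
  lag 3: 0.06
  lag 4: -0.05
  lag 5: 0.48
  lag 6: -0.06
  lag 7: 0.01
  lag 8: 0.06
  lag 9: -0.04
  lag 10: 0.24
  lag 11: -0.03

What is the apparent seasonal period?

The largest autocorrelation is r_5 = 0.48, with a weaker echo at lag 10 (0.24); the remaining lags stay at or below 0.06.
The dominant spike at lag 5 indicates a seasonal period of 5.

5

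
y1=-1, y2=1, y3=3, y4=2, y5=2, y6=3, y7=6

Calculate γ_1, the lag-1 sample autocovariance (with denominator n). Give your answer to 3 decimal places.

0.805

Mean ȳ = (-1 + 1 + 3 + 2 + 2 + 3 + 6)/7 = 2.2857
Deviations: -3.2857, -1.2857, 0.7143, -0.2857, -0.2857, 0.7143, 3.7143
Σ_{t=1}^{6}(y_t−ȳ)(y_{t+1}−ȳ) = 5.6327
γ_1 = 5.6327 / 7 = 0.805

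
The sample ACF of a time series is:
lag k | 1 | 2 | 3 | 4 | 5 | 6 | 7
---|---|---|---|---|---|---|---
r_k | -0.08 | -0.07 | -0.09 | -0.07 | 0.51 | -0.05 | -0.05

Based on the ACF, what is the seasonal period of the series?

The largest autocorrelation is r_5 = 0.51; the remaining lags stay at or below -0.05.
The dominant spike at lag 5 indicates a seasonal period of 5.

5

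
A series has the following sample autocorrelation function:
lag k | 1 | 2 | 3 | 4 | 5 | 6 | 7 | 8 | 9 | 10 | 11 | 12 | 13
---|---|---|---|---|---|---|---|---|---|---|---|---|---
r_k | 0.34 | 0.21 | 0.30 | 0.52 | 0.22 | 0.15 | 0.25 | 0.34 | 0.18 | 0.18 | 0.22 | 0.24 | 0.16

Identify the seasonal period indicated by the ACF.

4

The largest autocorrelation is r_4 = 0.52; the remaining lags stay at or below 0.34. The elevated value at lag 1 (0.34), dropping to 0.21 at lag 2, reflects decaying short-term dependence rather than seasonality.
The dominant spike at lag 4 indicates a seasonal period of 4.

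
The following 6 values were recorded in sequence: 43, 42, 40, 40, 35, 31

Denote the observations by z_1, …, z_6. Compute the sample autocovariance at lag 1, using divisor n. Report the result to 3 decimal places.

7.375

Mean z̄ = (43 + 42 + 40 + 40 + 35 + 31)/6 = 38.5000
Σ_{t=1}^{5}(z_t−z̄)(z_{t+1}−z̄) = 44.2500
γ_1 = 44.2500 / 6 = 7.375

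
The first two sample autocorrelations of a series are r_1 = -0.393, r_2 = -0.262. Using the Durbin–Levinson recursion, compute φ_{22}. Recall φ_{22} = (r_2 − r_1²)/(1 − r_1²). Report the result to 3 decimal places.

φ_{22} = (r_2 − r_1²) / (1 − r_1²)
r_1² = (-0.393)² = 0.154449
Numerator = -0.262 − 0.1544 = -0.4164; denominator = 1 − 0.1544 = 0.8456
φ_{22} = -0.4164 / 0.8456 = -0.493

-0.493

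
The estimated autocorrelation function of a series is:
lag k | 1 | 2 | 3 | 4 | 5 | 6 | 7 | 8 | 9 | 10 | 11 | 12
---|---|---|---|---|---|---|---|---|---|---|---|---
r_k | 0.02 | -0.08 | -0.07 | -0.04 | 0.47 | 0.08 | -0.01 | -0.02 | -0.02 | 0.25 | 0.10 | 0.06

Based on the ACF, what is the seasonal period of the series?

The largest autocorrelation is r_5 = 0.47, with a weaker echo at lag 10 (0.25); the remaining lags stay at or below 0.10.
The dominant spike at lag 5 indicates a seasonal period of 5.

5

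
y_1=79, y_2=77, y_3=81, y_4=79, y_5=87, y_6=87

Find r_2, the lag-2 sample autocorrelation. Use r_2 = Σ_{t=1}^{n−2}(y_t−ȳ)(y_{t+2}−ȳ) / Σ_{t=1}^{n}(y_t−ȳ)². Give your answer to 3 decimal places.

-0.038

Mean ȳ = (79 + 77 + 81 + 79 + 87 + 87)/6 = 81.6667
Σ(y_t−ȳ)(y_{t+2}−ȳ) = (1.7778) + (12.4444) + (-3.5556) + (-14.2222) = -3.5556
Denominator Σ(y_t−ȳ)² = 93.3333
r_2 = -3.5556 / 93.3333 = -0.038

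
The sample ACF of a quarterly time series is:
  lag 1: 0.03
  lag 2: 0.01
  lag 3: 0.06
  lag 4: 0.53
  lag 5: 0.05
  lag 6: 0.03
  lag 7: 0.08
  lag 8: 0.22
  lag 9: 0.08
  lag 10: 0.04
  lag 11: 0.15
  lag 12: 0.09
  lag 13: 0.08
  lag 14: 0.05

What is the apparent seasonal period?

The largest autocorrelation is r_4 = 0.53, with a weaker echo at lag 8 (0.22); the remaining lags stay at or below 0.15.
The dominant spike at lag 4 indicates a seasonal period of 4.

4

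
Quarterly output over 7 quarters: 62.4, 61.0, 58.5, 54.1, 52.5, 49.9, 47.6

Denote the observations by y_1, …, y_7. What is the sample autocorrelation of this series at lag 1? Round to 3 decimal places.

0.602

Mean ȳ = (62.4 + 61.0 + 58.5 + 54.1 + 52.5 + 49.9 + 47.6)/7 = 55.1429
Σ(y_t−ȳ)(y_{t+1}−ȳ) = (42.5061) + (19.6633) + (-3.5010) + (2.7561) + (13.8561) + (39.5461) = 114.8267
Denominator Σ(y_t−ȳ)² = 190.6971
r_1 = 114.8267 / 190.6971 = 0.602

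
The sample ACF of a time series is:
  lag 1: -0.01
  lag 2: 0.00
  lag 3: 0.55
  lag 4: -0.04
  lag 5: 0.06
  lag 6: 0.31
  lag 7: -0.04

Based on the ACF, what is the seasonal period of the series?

The largest autocorrelation is r_3 = 0.55, with a weaker echo at lag 6 (0.31); the remaining lags stay at or below 0.06.
The dominant spike at lag 3 indicates a seasonal period of 3.

3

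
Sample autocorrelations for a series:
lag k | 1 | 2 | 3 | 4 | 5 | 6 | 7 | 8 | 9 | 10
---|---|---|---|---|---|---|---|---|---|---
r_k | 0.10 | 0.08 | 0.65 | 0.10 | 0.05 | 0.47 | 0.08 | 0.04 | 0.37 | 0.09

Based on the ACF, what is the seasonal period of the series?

3

The largest autocorrelation is r_3 = 0.65, with weaker echoes at lags 6 (0.47) and 9 (0.37); the remaining lags stay at or below 0.10.
The dominant spike at lag 3 indicates a seasonal period of 3.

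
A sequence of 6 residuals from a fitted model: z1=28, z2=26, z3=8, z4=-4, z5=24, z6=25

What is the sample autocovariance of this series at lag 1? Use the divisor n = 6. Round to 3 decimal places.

Mean z̄ = (28 + 26 + 8 − 4 + 24 + 25)/6 = 17.8333
Deviations: 10.1667, 8.1667, -9.8333, -21.8333, 6.1667, 7.1667
Σ_{t=1}^{5}(z_t−z̄)(z_{t+1}−z̄) = 126.9722
γ_1 = 126.9722 / 6 = 21.162

21.162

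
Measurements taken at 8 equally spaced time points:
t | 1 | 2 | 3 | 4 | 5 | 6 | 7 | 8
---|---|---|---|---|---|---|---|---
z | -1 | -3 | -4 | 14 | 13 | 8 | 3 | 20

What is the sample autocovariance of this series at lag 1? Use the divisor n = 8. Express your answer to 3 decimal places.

Mean z̄ = (-1 − 3 − 4 + 14 + 13 + 8 + 3 + 20)/8 = 6.2500
Σ_{t=1}^{7}(z_t−z̄)(z_{t+1}−z̄) = 96.1875
γ_1 = 96.1875 / 8 = 12.023

12.023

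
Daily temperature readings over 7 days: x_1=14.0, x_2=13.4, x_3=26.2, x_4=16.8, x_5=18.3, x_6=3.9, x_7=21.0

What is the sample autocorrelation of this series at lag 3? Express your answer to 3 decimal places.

-0.436

Mean x̄ = (14.0 + 13.4 + 26.2 + 16.8 + 18.3 + 3.9 + 21.0)/7 = 16.2286
Numerator Σ_{t=1}^{4}(x_t−x̄)(x_{t+3}−x̄) = -127.3396
Denominator Σ(x_t−x̄)² = 291.7743
r_3 = -127.3396 / 291.7743 = -0.436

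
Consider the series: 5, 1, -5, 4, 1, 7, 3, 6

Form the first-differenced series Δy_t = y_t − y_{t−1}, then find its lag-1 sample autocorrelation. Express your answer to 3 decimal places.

First differences Δy: -4, -6, 9, -3, 6, -4, 3
Mean of differences = 0.1429
Numerator Σ(Δy_t−Δȳ)(Δy_{t+1}−Δȳ) = -111.3061
Denominator Σ(Δy_t−Δȳ)² = 202.8571
r_1(Δy) = -111.3061 / 202.8571 = -0.549

-0.549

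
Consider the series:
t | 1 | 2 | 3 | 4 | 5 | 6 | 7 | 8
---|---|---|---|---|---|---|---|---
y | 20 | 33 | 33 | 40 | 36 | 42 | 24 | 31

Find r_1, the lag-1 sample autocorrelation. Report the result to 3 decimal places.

Mean ȳ = (20 + 33 + 33 + 40 + 36 + 42 + 24 + 31)/8 = 32.3750
Deviations from mean: -12.3750, 0.6250, 0.6250, 7.6250, 3.6250, 9.6250, -8.3750, -1.3750
Numerator Σ_{t=1}^{7}(y_t−ȳ)(y_{t+1}−ȳ) = -9.1406
Denominator Σ(y_t−ȳ)² = 389.8750
r_1 = -9.1406 / 389.8750 = -0.023

-0.023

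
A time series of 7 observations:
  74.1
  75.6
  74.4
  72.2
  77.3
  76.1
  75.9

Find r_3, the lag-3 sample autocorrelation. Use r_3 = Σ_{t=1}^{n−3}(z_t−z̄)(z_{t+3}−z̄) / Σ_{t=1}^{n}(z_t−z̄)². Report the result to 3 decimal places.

0.056

Mean z̄ = (74.1 + 75.6 + 74.4 + 72.2 + 77.3 + 76.1 + 75.9)/7 = 75.0857
Deviations from mean: -0.9857, 0.5143, -0.6857, -2.8857, 2.2143, 1.0143, 0.8143
Σ(z_t−z̄)(z_{t+3}−z̄) = (2.8445) + (1.1388) + (-0.6955) + (-2.3498) = 0.9380
Denominator Σ(z_t−z̄)² = 16.6286
r_3 = 0.9380 / 16.6286 = 0.056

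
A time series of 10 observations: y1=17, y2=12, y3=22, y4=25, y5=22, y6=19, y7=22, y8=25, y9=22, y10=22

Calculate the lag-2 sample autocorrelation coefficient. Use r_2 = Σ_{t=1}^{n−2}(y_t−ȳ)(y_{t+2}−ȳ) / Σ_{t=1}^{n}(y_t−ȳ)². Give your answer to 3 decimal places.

-0.344

Mean ȳ = (17 + 12 + 22 + 25 + 22 + 19 + 22 + 25 + 22 + 22)/10 = 20.8000
Numerator Σ_{t=1}^{8}(y_t−ȳ)(y_{t+2}−ȳ) = -47.2800
Denominator Σ(y_t−ȳ)² = 137.6000
r_2 = -47.2800 / 137.6000 = -0.344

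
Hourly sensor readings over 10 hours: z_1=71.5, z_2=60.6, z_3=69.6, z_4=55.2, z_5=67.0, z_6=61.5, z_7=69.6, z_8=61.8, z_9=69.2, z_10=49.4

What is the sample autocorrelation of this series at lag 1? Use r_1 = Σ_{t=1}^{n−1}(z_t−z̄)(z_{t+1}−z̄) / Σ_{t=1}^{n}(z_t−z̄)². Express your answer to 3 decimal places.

-0.516

Mean z̄ = (71.5 + 60.6 + 69.6 + 55.2 + 67.0 + 61.5 + 69.6 + 61.8 + 69.2 + 49.4)/10 = 63.5400
Numerator Σ_{t=1}^{9}(z_t−z̄)(z_{t+1}−z̄) = -240.4616
Denominator Σ(z_t−z̄)² = 466.1440
r_1 = -240.4616 / 466.1440 = -0.516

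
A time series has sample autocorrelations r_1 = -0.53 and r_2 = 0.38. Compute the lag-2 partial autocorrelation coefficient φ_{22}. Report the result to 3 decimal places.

φ_{22} = (r_2 − r_1²) / (1 − r_1²)
r_1² = (-0.53)² = 0.2809
Numerator = 0.38 − 0.2809 = 0.0991; denominator = 1 − 0.2809 = 0.7191
φ_{22} = 0.0991 / 0.7191 = 0.138

0.138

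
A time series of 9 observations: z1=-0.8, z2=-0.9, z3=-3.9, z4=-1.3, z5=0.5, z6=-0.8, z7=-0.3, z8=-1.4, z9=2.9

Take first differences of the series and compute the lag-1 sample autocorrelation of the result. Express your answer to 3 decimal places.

First differences Δz: -0.1, -3.0, 2.6, 1.8, -1.3, 0.5, -1.1, 4.3
Mean of differences = 0.4625
Numerator Σ(Δz_t−Δz̄)(Δz_{t+1}−Δz̄) = -11.0727
Denominator Σ(Δz_t−Δz̄)² = 38.9388
r_1(Δz) = -11.0727 / 38.9388 = -0.284

-0.284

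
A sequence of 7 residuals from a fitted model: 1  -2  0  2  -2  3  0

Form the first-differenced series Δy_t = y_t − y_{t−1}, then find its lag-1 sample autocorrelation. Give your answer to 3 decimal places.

-0.661

First differences Δy: -3, 2, 2, -4, 5, -3
Mean of differences = -0.1667
Numerator Σ(Δy_t−Δȳ)(Δy_{t+1}−Δȳ) = -44.1944
Denominator Σ(Δy_t−Δȳ)² = 66.8333
r_1(Δy) = -44.1944 / 66.8333 = -0.661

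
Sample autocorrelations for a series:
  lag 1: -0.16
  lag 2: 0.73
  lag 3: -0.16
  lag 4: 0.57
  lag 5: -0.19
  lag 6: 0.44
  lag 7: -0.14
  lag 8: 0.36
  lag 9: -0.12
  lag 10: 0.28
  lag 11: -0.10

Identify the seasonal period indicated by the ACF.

The largest autocorrelation is r_2 = 0.73, with weaker echoes at lags 4 (0.57), 6 (0.44), 8 (0.36) and 10 (0.28); the remaining lags stay at or below -0.10.
The dominant spike at lag 2 indicates a seasonal period of 2.

2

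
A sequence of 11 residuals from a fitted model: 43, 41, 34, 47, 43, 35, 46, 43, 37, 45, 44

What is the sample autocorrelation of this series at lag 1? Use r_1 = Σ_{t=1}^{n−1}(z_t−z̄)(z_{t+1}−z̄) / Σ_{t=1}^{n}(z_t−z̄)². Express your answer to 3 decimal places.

Mean z̄ = (43 + 41 + 34 + 47 + 43 + 35 + 46 + 43 + 37 + 45 + 44)/11 = 41.6364
Numerator Σ_{t=1}^{10}(z_t−z̄)(z_{t+1}−z̄) = -75.6777
Denominator Σ(z_t−z̄)² = 194.5455
r_1 = -75.6777 / 194.5455 = -0.389

-0.389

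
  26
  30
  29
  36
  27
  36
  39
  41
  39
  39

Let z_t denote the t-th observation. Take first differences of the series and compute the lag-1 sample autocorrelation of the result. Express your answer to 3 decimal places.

-0.624

First differences Δz: 4, -1, 7, -9, 9, 3, 2, -2, 0
Mean of differences = 1.4444
Numerator Σ(Δz_t−Δz̄)(Δz_{t+1}−Δz̄) = -141.0864
Denominator Σ(Δz_t−Δz̄)² = 226.2222
r_1(Δz) = -141.0864 / 226.2222 = -0.624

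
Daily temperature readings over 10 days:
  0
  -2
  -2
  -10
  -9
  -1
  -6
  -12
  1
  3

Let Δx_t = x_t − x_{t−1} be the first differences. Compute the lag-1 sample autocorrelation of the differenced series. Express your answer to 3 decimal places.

First differences Δx: -2, 0, -8, 1, 8, -5, -6, 13, 2
Mean of differences = 0.3333
Numerator Σ(Δx_t−Δx̄)(Δx_{t+1}−Δx̄) = -63.1111
Denominator Σ(Δx_t−Δx̄)² = 366.0000
r_1(Δx) = -63.1111 / 366.0000 = -0.172

-0.172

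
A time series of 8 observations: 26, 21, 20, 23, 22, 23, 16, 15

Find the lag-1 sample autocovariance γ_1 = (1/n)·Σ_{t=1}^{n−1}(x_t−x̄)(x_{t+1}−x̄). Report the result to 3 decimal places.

2.711

Mean x̄ = (26 + 21 + 20 + 23 + 22 + 23 + 16 + 15)/8 = 20.7500
Deviations: 5.2500, 0.2500, -0.7500, 2.2500, 1.2500, 2.2500, -4.7500, -5.7500
Σ_{t=1}^{7}(x_t−x̄)(x_{t+1}−x̄) = 21.6875
γ_1 = 21.6875 / 8 = 2.711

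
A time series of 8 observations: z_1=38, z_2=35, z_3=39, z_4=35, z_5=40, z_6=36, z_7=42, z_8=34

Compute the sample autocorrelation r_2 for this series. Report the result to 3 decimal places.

0.554

Mean z̄ = (38 + 35 + 39 + 35 + 40 + 36 + 42 + 34)/8 = 37.3750
Deviations from mean: 0.6250, -2.3750, 1.6250, -2.3750, 2.6250, -1.3750, 4.6250, -3.3750
Σ(z_t−z̄)(z_{t+2}−z̄) = (1.0156) + (5.6406) + (4.2656) + (3.2656) + (12.1406) + (4.6406) = 30.9688
Denominator Σ(z_t−z̄)² = 55.8750
r_2 = 30.9688 / 55.8750 = 0.554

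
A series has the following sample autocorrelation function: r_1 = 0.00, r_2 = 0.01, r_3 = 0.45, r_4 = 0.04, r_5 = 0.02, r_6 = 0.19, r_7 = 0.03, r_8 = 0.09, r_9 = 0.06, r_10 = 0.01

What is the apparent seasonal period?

3

The largest autocorrelation is r_3 = 0.45, with a weaker echo at lag 6 (0.19); the remaining lags stay at or below 0.09.
The dominant spike at lag 3 indicates a seasonal period of 3.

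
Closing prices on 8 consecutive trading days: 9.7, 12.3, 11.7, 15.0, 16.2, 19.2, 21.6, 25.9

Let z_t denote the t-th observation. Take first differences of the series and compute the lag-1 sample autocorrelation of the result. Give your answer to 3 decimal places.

-0.351

First differences Δz: 2.6, -0.6, 3.3, 1.2, 3.0, 2.4, 4.3
Mean of differences = 2.3143
Numerator Σ(Δz_t−Δz̄)(Δz_{t+1}−Δz̄) = -5.3388
Denominator Σ(Δz_t−Δz̄)² = 15.2086
r_1(Δz) = -5.3388 / 15.2086 = -0.351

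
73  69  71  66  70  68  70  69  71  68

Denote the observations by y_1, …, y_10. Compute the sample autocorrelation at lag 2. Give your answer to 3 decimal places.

Mean ȳ = (73 + 69 + 71 + 66 + 70 + 68 + 70 + 69 + 71 + 68)/10 = 69.5000
Numerator Σ_{t=1}^{8}(y_t−ȳ)(y_{t+2}−ȳ) = 15.5000
Denominator Σ(y_t−ȳ)² = 34.5000
r_2 = 15.5000 / 34.5000 = 0.449

0.449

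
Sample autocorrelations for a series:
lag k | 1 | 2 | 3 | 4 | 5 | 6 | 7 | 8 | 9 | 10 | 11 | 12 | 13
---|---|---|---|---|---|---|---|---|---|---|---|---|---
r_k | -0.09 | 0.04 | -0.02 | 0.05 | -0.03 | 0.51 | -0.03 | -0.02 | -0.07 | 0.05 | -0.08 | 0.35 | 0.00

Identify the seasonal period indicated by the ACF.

The largest autocorrelation is r_6 = 0.51, with a weaker echo at lag 12 (0.35); the remaining lags stay at or below 0.05.
The dominant spike at lag 6 indicates a seasonal period of 6.

6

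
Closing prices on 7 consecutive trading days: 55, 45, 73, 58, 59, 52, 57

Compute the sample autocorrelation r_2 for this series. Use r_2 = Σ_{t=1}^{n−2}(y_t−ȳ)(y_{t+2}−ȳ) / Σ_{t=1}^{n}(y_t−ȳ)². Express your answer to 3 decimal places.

-0.039

Mean ȳ = (55 + 45 + 73 + 58 + 59 + 52 + 57)/7 = 57.0000
Deviations from mean: -2.0000, -12.0000, 16.0000, 1.0000, 2.0000, -5.0000, 0.0000
Σ(y_t−ȳ)(y_{t+2}−ȳ) = (-32.0000) + (-12.0000) + (32.0000) + (-5.0000) + (0.0000) = -17.0000
Denominator Σ(y_t−ȳ)² = 434.0000
r_2 = -17.0000 / 434.0000 = -0.039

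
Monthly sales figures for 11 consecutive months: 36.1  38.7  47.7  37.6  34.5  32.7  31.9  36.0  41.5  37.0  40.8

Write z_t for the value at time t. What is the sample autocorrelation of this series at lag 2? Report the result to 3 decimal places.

Mean z̄ = (36.1 + 38.7 + 47.7 + 37.6 + 34.5 + 32.7 + 31.9 + 36.0 + 41.5 + 37.0 + 40.8)/11 = 37.6818
Numerator Σ_{t=1}^{9}(z_t−z̄)(z_{t+2}−z̄) = -29.6470
Denominator Σ(z_t−z̄)² = 199.8764
r_2 = -29.6470 / 199.8764 = -0.148

-0.148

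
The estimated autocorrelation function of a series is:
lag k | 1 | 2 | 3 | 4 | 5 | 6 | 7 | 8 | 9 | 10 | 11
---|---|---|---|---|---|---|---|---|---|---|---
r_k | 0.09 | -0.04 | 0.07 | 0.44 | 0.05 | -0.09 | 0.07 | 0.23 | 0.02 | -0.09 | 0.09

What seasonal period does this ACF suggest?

4

The largest autocorrelation is r_4 = 0.44, with a weaker echo at lag 8 (0.23); the remaining lags stay at or below 0.09.
The dominant spike at lag 4 indicates a seasonal period of 4.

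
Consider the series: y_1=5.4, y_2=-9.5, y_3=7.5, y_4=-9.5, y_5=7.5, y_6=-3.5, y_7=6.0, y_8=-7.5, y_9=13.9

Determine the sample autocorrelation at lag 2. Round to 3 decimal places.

Mean ȳ = (5.4 − 9.5 + 7.5 − 9.5 + 7.5 − 3.5 + 6.0 − 7.5 + 13.9)/9 = 1.1444
Σ(y_t−ȳ)(y_{t+2}−ȳ) = (27.0464) + (113.3042) + (40.3931) + (49.4375) + (30.8598) + (40.1486) + (61.9353) = 363.1249
Denominator Σ(y_t−ȳ)² = 608.0822
r_2 = 363.1249 / 608.0822 = 0.597

0.597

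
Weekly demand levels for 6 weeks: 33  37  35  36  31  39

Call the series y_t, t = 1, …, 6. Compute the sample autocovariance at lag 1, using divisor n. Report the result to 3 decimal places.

Mean ȳ = (33 + 37 + 35 + 36 + 31 + 39)/6 = 35.1667
Deviations: -2.1667, 1.8333, -0.1667, 0.8333, -4.1667, 3.8333
Σ_{t=1}^{5}(y_t−ȳ)(y_{t+1}−ȳ) = -23.8611
γ_1 = -23.8611 / 6 = -3.977

-3.977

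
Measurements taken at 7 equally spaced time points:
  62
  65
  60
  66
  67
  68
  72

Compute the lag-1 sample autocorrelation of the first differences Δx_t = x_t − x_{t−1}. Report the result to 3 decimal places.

-0.586

First differences Δx: 3, -5, 6, 1, 1, 4
Mean of differences = 1.6667
Numerator Σ(Δx_t−Δx̄)(Δx_{t+1}−Δx̄) = -41.7778
Denominator Σ(Δx_t−Δx̄)² = 71.3333
r_1(Δx) = -41.7778 / 71.3333 = -0.586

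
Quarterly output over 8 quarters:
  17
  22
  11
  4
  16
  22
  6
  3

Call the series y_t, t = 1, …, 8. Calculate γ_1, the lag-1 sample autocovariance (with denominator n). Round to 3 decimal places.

5.498

Mean ȳ = (17 + 22 + 11 + 4 + 16 + 22 + 6 + 3)/8 = 12.6250
Deviations: 4.3750, 9.3750, -1.6250, -8.6250, 3.3750, 9.3750, -6.6250, -9.6250
Σ_{t=1}^{7}(y_t−ȳ)(y_{t+1}−ȳ) = 43.9844
γ_1 = 43.9844 / 8 = 5.498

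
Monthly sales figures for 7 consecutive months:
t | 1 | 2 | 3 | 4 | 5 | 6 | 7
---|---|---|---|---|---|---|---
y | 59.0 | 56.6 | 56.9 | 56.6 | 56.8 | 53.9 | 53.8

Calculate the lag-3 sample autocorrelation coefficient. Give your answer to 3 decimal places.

Mean ȳ = (59.0 + 56.6 + 56.9 + 56.6 + 56.8 + 53.9 + 53.8)/7 = 56.2286
Numerator Σ_{t=1}^{4}(y_t−ȳ)(y_{t+3}−ȳ) = -1.2239
Denominator Σ(y_t−ȳ)² = 20.0543
r_3 = -1.2239 / 20.0543 = -0.061

-0.061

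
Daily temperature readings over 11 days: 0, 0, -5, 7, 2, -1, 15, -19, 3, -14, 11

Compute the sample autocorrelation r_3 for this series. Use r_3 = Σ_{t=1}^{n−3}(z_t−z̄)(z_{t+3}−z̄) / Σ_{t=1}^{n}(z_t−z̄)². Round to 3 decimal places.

-0.353

Mean z̄ = (0 + 0 − 5 + 7 + 2 − 1 + 15 − 19 + 3 − 14 + 11)/11 = -0.0909
Numerator Σ_{t=1}^{8}(z_t−z̄)(z_{t+3}−z̄) = -349.6612
Denominator Σ(z_t−z̄)² = 990.9091
r_3 = -349.6612 / 990.9091 = -0.353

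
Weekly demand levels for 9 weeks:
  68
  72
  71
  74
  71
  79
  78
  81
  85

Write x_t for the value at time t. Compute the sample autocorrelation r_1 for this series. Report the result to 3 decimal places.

0.457

Mean x̄ = (68 + 72 + 71 + 74 + 71 + 79 + 78 + 81 + 85)/9 = 75.4444
Numerator Σ_{t=1}^{8}(x_t−x̄)(x_{t+1}−x̄) = 114.3580
Denominator Σ(x_t−x̄)² = 250.2222
r_1 = 114.3580 / 250.2222 = 0.457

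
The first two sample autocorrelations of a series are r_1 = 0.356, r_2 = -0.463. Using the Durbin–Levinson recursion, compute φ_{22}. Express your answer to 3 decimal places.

φ_{22} = (r_2 − r_1²) / (1 − r_1²)
r_1² = (0.356)² = 0.126736
Numerator = -0.463 − 0.1267 = -0.5897; denominator = 1 − 0.1267 = 0.8733
φ_{22} = -0.5897 / 0.8733 = -0.675

-0.675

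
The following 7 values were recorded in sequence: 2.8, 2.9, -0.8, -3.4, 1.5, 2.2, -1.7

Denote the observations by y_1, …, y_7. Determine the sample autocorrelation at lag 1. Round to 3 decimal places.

0.042

Mean ȳ = (2.8 + 2.9 − 0.8 − 3.4 + 1.5 + 2.2 − 1.7)/7 = 0.5000
Deviations from mean: 2.3000, 2.4000, -1.3000, -3.9000, 1.0000, 1.7000, -2.2000
Numerator Σ_{t=1}^{6}(y_t−ȳ)(y_{t+1}−ȳ) = 1.5300
Denominator Σ(y_t−ȳ)² = 36.6800
r_1 = 1.5300 / 36.6800 = 0.042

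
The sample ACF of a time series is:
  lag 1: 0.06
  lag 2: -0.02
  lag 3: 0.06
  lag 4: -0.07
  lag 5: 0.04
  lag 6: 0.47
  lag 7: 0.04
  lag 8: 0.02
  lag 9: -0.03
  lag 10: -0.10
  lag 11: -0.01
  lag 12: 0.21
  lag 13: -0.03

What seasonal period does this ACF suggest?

The largest autocorrelation is r_6 = 0.47, with a weaker echo at lag 12 (0.21); the remaining lags stay at or below 0.06.
The dominant spike at lag 6 indicates a seasonal period of 6.

6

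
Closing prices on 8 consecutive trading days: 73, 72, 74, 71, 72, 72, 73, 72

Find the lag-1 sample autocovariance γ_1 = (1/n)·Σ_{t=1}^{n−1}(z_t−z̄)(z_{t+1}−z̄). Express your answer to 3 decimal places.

Mean z̄ = (73 + 72 + 74 + 71 + 72 + 72 + 73 + 72)/8 = 72.3750
Σ_{t=1}^{7}(z_t−z̄)(z_{t+1}−z̄) = -2.8906
γ_1 = -2.8906 / 8 = -0.361

-0.361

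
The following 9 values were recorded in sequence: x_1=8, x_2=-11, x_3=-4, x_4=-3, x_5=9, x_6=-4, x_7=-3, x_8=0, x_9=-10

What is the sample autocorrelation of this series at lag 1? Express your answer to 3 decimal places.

-0.313

Mean x̄ = (8 − 11 − 4 − 3 + 9 − 4 − 3 + 0 − 10)/9 = -2.0000
Numerator Σ_{t=1}^{8}(x_t−x̄)(x_{t+1}−x̄) = -119.0000
Denominator Σ(x_t−x̄)² = 380.0000
r_1 = -119.0000 / 380.0000 = -0.313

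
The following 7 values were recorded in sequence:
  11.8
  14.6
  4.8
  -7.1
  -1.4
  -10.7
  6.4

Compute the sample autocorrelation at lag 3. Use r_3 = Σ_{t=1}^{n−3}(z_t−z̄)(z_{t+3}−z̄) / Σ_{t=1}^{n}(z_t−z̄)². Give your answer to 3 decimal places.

-0.380

Mean z̄ = (11.8 + 14.6 + 4.8 − 7.1 − 1.4 − 10.7 + 6.4)/7 = 2.6286
Deviations from mean: 9.1714, 11.9714, 2.1714, -9.7286, -4.0286, -13.3286, 3.7714
Σ(z_t−z̄)(z_{t+3}−z̄) = (-89.2249) + (-48.2278) + (-28.9420) + (-36.6906) = -203.0853
Denominator Σ(z_t−z̄)² = 534.8943
r_3 = -203.0853 / 534.8943 = -0.380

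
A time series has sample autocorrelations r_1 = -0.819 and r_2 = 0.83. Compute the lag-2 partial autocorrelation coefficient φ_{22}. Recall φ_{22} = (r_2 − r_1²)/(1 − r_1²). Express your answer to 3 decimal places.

0.484

φ_{22} = (r_2 − r_1²) / (1 − r_1²)
r_1² = (-0.819)² = 0.670761
Numerator = 0.83 − 0.6708 = 0.1592; denominator = 1 − 0.6708 = 0.3292
φ_{22} = 0.1592 / 0.3292 = 0.484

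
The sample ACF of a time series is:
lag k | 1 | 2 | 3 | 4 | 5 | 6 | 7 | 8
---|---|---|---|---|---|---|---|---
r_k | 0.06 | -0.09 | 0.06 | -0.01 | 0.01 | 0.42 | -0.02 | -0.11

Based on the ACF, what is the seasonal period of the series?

6

The largest autocorrelation is r_6 = 0.42; the remaining lags stay at or below 0.06.
The dominant spike at lag 6 indicates a seasonal period of 6.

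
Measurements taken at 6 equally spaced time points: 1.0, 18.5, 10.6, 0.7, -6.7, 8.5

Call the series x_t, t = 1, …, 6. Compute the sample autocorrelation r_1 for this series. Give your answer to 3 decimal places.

Mean x̄ = (1.0 + 18.5 + 10.6 + 0.7 − 6.7 + 8.5)/6 = 5.4333
Σ(x_t−x̄)(x_{t+1}−x̄) = (-57.9289) + (67.5111) + (-24.4556) + (57.4311) + (-37.2089) = 5.3489
Denominator Σ(x_t−x̄)² = 396.1133
r_1 = 5.3489 / 396.1133 = 0.014

0.014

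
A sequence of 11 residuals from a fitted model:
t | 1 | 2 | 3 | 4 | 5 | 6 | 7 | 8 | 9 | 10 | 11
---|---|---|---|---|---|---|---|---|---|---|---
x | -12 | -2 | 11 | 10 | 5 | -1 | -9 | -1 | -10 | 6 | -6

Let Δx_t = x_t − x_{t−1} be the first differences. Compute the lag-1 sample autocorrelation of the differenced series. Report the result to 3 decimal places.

First differences Δx: 10, 13, -1, -5, -6, -8, 8, -9, 16, -12
Mean of differences = 0.6000
Numerator Σ(Δx_t−Δx̄)(Δx_{t+1}−Δx̄) = -277.1600
Denominator Σ(Δx_t−Δx̄)² = 936.4000
r_1(Δx) = -277.1600 / 936.4000 = -0.296

-0.296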